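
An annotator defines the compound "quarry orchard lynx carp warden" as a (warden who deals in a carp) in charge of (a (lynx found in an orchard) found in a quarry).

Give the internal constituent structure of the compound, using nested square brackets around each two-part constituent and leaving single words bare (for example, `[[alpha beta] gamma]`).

Overall it is a kind of warden (specifically "carp warden"); the modifier is "quarry orchard lynx".
"quarry orchard lynx" → head "lynx" (specifically "orchard lynx"), modifier "quarry".
"orchard lynx" → head "lynx", modifier "orchard".
"carp warden" → head "warden", modifier "carp".
Putting it together: [[quarry [orchard lynx]] [carp warden]].

[[quarry [orchard lynx]] [carp warden]]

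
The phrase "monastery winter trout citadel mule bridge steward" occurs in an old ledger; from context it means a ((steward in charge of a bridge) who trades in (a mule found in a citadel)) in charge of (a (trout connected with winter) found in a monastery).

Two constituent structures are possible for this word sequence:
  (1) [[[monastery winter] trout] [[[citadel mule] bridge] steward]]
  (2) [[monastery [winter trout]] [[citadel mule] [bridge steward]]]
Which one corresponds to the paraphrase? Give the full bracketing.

The paraphrase's head is the "steward" part ("citadel mule bridge steward"); its modifier is "monastery winter trout".
That top-level split, carried through the inner groups, gives [[monastery [winter trout]] [[citadel mule] [bridge steward]]].

[[monastery [winter trout]] [[citadel mule] [bridge steward]]]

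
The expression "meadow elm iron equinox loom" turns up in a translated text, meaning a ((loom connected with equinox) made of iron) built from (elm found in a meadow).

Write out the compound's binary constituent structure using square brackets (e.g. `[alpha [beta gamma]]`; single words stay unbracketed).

[[meadow elm] [iron [equinox loom]]]

Whole compound: head "loom" (specifically "iron equinox loom"), modifier "meadow elm".
Within "meadow elm", the head is "elm" and the modifier is "meadow".
Within "iron equinox loom", the head is "loom" (specifically "equinox loom") and the modifier is "iron".
Within "equinox loom", the head is "loom" and the modifier is "equinox".
So the structure is [[meadow elm] [iron [equinox loom]]].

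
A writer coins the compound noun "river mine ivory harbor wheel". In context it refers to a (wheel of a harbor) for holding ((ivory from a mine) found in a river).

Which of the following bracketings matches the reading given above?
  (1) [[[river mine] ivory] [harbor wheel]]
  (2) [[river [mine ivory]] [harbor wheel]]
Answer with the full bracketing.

The paraphrase's head is the "wheel" part ("harbor wheel"); its modifier is "river mine ivory".
That top-level split, carried through the inner groups, gives [[river [mine ivory]] [harbor wheel]].

[[river [mine ivory]] [harbor wheel]]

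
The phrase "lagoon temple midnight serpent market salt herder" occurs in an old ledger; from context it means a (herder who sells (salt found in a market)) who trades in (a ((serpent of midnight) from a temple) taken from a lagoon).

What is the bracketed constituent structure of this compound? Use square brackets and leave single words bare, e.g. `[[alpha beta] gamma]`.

The outermost head in the paraphrase is "herder" (specifically "market salt herder"), modified by "lagoon temple midnight serpent".
"lagoon temple midnight serpent" → head "serpent" (specifically "temple midnight serpent"), modifier "lagoon".
"temple midnight serpent" → head "serpent" (specifically "midnight serpent"), modifier "temple".
"midnight serpent" → head "serpent", modifier "midnight".
"market salt herder" → head "herder", modifier "market salt".
"market salt" → head "salt", modifier "market".
So the structure is [[lagoon [temple [midnight serpent]]] [[market salt] herder]].

[[lagoon [temple [midnight serpent]]] [[market salt] herder]]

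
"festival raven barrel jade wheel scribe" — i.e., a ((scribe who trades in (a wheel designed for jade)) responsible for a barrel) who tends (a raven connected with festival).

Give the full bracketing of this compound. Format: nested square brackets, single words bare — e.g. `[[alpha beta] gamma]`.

[[festival raven] [barrel [[jade wheel] scribe]]]

Whole compound: head "scribe" (specifically "barrel jade wheel scribe"), modifier "festival raven".
"festival raven" → head "raven", modifier "festival".
"barrel jade wheel scribe" → head "scribe" (specifically "jade wheel scribe"), modifier "barrel".
"jade wheel scribe" → head "scribe", modifier "jade wheel".
"jade wheel" → head "wheel", modifier "jade".
Putting it together: [[festival raven] [barrel [[jade wheel] scribe]]].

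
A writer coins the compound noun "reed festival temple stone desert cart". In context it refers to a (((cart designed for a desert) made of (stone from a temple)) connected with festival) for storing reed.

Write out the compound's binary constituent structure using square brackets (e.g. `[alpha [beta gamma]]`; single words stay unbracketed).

At the top level: head "cart" (specifically "festival temple stone desert cart"); modifier "reed".
"festival temple stone desert cart" → head "cart" (specifically "temple stone desert cart"), modifier "festival".
"temple stone desert cart" → head "cart" (specifically "desert cart"), modifier "temple stone".
"temple stone" → head "stone", modifier "temple".
"desert cart" → head "cart", modifier "desert".
Assembled: [reed [festival [[temple stone] [desert cart]]]].

[reed [festival [[temple stone] [desert cart]]]]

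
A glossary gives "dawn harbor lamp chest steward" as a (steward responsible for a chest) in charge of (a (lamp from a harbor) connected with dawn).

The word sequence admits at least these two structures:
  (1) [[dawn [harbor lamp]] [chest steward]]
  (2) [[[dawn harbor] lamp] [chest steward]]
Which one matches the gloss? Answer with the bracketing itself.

[[dawn [harbor lamp]] [chest steward]]

The paraphrase's head is the "steward" part ("chest steward"); its modifier is "dawn harbor lamp".
That top-level split, carried through the inner groups, gives [[dawn [harbor lamp]] [chest steward]].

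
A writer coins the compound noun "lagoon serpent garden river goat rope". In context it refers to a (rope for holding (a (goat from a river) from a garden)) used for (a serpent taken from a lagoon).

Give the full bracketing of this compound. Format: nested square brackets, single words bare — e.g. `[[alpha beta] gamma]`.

The outermost head in the paraphrase is "rope" (specifically "garden river goat rope"), modified by "lagoon serpent".
Inside "lagoon serpent": head "serpent", modifier "lagoon".
Inside "garden river goat rope": head "rope", modifier "garden river goat".
Inside "garden river goat": head "goat" (specifically "river goat"), modifier "garden".
Inside "river goat": head "goat", modifier "river".
So the structure is [[lagoon serpent] [[garden [river goat]] rope]].

[[lagoon serpent] [[garden [river goat]] rope]]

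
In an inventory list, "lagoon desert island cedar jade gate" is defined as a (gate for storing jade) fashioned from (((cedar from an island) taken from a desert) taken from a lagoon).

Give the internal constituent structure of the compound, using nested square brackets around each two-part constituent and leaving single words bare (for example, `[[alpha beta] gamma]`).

[[lagoon [desert [island cedar]]] [jade gate]]

Whole compound: head "gate" (specifically "jade gate"), modifier "lagoon desert island cedar".
"lagoon desert island cedar" → head "cedar" (specifically "desert island cedar"), modifier "lagoon".
"desert island cedar" → head "cedar" (specifically "island cedar"), modifier "desert".
"island cedar" → head "cedar", modifier "island".
"jade gate" → head "gate", modifier "jade".
Putting it together: [[lagoon [desert [island cedar]]] [jade gate]].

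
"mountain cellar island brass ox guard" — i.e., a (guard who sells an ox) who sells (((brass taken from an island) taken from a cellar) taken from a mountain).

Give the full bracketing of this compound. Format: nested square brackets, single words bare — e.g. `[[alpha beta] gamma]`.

[[mountain [cellar [island brass]]] [ox guard]]

Whole compound: head "guard" (specifically "ox guard"), modifier "mountain cellar island brass".
"mountain cellar island brass" → head "brass" (specifically "cellar island brass"), modifier "mountain".
"cellar island brass" → head "brass" (specifically "island brass"), modifier "cellar".
"island brass" → head "brass", modifier "island".
"ox guard" → head "guard", modifier "ox".
So the structure is [[mountain [cellar [island brass]]] [ox guard]].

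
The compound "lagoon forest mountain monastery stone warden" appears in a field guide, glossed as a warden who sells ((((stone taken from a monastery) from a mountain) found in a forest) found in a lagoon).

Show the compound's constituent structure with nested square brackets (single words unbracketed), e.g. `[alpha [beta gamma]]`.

Overall it is a kind of warden; the modifier is "lagoon forest mountain monastery stone".
"lagoon forest mountain monastery stone" → head "stone" (specifically "forest mountain monastery stone"), modifier "lagoon".
"forest mountain monastery stone" → head "stone" (specifically "mountain monastery stone"), modifier "forest".
"mountain monastery stone" → head "stone" (specifically "monastery stone"), modifier "mountain".
"monastery stone" → head "stone", modifier "monastery".
So the structure is [[lagoon [forest [mountain [monastery stone]]]] warden].

[[lagoon [forest [mountain [monastery stone]]]] warden]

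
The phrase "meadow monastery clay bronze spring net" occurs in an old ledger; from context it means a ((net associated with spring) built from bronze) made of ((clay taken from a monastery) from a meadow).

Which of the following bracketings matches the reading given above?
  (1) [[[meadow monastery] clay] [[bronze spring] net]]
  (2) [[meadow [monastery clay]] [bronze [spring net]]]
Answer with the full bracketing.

The paraphrase's head is the "net" part ("bronze spring net"); its modifier is "meadow monastery clay".
That top-level split, carried through the inner groups, gives [[meadow [monastery clay]] [bronze [spring net]]].

[[meadow [monastery clay]] [bronze [spring net]]]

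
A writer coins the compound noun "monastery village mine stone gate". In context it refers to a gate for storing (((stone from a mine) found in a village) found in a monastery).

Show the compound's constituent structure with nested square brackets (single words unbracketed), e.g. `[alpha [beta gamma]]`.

[[monastery [village [mine stone]]] gate]

At the top level: head "gate"; modifier "monastery village mine stone".
Inside "monastery village mine stone": head "stone" (specifically "village mine stone"), modifier "monastery".
Inside "village mine stone": head "stone" (specifically "mine stone"), modifier "village".
Inside "mine stone": head "stone", modifier "mine".
Assembled: [[monastery [village [mine stone]]] gate].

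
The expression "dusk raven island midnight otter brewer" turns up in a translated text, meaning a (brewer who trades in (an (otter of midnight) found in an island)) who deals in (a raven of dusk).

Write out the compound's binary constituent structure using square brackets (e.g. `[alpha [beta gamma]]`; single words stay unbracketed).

The outermost head in the paraphrase is "brewer" (specifically "island midnight otter brewer"), modified by "dusk raven".
"dusk raven" → head "raven", modifier "dusk".
"island midnight otter brewer" → head "brewer", modifier "island midnight otter".
"island midnight otter" → head "otter" (specifically "midnight otter"), modifier "island".
"midnight otter" → head "otter", modifier "midnight".
Putting it together: [[dusk raven] [[island [midnight otter]] brewer]].

[[dusk raven] [[island [midnight otter]] brewer]]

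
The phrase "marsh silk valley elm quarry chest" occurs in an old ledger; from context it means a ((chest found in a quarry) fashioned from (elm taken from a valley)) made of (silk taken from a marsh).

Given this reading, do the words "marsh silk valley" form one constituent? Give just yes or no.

no

The top-level split is [marsh silk] [valley elm quarry chest]; the full structure is [[marsh silk] [[valley elm] [quarry chest]]].
"marsh silk valley" straddles a constituent boundary, so it is not a single unit.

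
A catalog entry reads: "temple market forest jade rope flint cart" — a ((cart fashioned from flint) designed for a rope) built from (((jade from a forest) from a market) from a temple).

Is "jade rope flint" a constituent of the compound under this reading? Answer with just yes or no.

no

The top-level split is [temple market forest jade] [rope flint cart]; the full structure is [[temple [market [forest jade]]] [rope [flint cart]]].
"jade rope flint" straddles a constituent boundary, so it is not a single unit.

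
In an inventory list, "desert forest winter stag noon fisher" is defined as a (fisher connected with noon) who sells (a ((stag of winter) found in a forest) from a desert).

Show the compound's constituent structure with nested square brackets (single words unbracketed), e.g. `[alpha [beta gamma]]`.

Overall it is a kind of fisher (specifically "noon fisher"); the modifier is "desert forest winter stag".
Within "desert forest winter stag", the head is "stag" (specifically "forest winter stag") and the modifier is "desert".
Within "forest winter stag", the head is "stag" (specifically "winter stag") and the modifier is "forest".
Within "winter stag", the head is "stag" and the modifier is "winter".
Within "noon fisher", the head is "fisher" and the modifier is "noon".
Assembled: [[desert [forest [winter stag]]] [noon fisher]].

[[desert [forest [winter stag]]] [noon fisher]]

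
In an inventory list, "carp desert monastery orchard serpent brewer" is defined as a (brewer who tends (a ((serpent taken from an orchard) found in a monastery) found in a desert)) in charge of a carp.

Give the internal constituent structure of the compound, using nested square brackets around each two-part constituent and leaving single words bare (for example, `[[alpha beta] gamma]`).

At the top level: head "brewer" (specifically "desert monastery orchard serpent brewer"); modifier "carp".
"desert monastery orchard serpent brewer" → head "brewer", modifier "desert monastery orchard serpent".
"desert monastery orchard serpent" → head "serpent" (specifically "monastery orchard serpent"), modifier "desert".
"monastery orchard serpent" → head "serpent" (specifically "orchard serpent"), modifier "monastery".
"orchard serpent" → head "serpent", modifier "orchard".
Putting it together: [carp [[desert [monastery [orchard serpent]]] brewer]].

[carp [[desert [monastery [orchard serpent]]] brewer]]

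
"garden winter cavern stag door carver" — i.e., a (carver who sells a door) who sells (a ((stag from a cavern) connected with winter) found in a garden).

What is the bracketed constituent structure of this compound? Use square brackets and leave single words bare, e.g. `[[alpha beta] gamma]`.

Whole compound: head "carver" (specifically "door carver"), modifier "garden winter cavern stag".
Within "garden winter cavern stag", the head is "stag" (specifically "winter cavern stag") and the modifier is "garden".
Within "winter cavern stag", the head is "stag" (specifically "cavern stag") and the modifier is "winter".
Within "cavern stag", the head is "stag" and the modifier is "cavern".
Within "door carver", the head is "carver" and the modifier is "door".
Putting it together: [[garden [winter [cavern stag]]] [door carver]].

[[garden [winter [cavern stag]]] [door carver]]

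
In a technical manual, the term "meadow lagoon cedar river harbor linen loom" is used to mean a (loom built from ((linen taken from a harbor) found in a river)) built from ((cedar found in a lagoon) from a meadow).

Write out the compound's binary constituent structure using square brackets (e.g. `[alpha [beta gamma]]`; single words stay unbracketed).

[[meadow [lagoon cedar]] [[river [harbor linen]] loom]]

Overall it is a kind of loom (specifically "river harbor linen loom"); the modifier is "meadow lagoon cedar".
Inside "meadow lagoon cedar": head "cedar" (specifically "lagoon cedar"), modifier "meadow".
Inside "lagoon cedar": head "cedar", modifier "lagoon".
Inside "river harbor linen loom": head "loom", modifier "river harbor linen".
Inside "river harbor linen": head "linen" (specifically "harbor linen"), modifier "river".
Inside "harbor linen": head "linen", modifier "harbor".
Putting it together: [[meadow [lagoon cedar]] [[river [harbor linen]] loom]].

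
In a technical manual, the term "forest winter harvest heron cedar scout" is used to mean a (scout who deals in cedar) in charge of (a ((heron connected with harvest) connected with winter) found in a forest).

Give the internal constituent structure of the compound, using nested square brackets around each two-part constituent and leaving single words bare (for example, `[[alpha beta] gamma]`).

[[forest [winter [harvest heron]]] [cedar scout]]

Overall it is a kind of scout (specifically "cedar scout"); the modifier is "forest winter harvest heron".
Within "forest winter harvest heron", the head is "heron" (specifically "winter harvest heron") and the modifier is "forest".
Within "winter harvest heron", the head is "heron" (specifically "harvest heron") and the modifier is "winter".
Within "harvest heron", the head is "heron" and the modifier is "harvest".
Within "cedar scout", the head is "scout" and the modifier is "cedar".
Assembled: [[forest [winter [harvest heron]]] [cedar scout]].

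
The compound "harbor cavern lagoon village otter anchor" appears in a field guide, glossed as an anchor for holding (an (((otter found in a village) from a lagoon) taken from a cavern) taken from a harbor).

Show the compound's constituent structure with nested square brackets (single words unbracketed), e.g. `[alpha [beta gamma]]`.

The outermost head in the paraphrase is "anchor", modified by "harbor cavern lagoon village otter".
Inside "harbor cavern lagoon village otter": head "otter" (specifically "cavern lagoon village otter"), modifier "harbor".
Inside "cavern lagoon village otter": head "otter" (specifically "lagoon village otter"), modifier "cavern".
Inside "lagoon village otter": head "otter" (specifically "village otter"), modifier "lagoon".
Inside "village otter": head "otter", modifier "village".
So the structure is [[harbor [cavern [lagoon [village otter]]]] anchor].

[[harbor [cavern [lagoon [village otter]]]] anchor]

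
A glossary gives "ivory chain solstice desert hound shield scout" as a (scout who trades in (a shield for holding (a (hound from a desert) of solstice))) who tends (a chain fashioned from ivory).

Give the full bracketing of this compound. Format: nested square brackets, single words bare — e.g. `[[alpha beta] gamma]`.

The outermost head in the paraphrase is "scout" (specifically "solstice desert hound shield scout"), modified by "ivory chain".
"ivory chain" → head "chain", modifier "ivory".
"solstice desert hound shield scout" → head "scout", modifier "solstice desert hound shield".
"solstice desert hound shield" → head "shield", modifier "solstice desert hound".
"solstice desert hound" → head "hound" (specifically "desert hound"), modifier "solstice".
"desert hound" → head "hound", modifier "desert".
So the structure is [[ivory chain] [[[solstice [desert hound]] shield] scout]].

[[ivory chain] [[[solstice [desert hound]] shield] scout]]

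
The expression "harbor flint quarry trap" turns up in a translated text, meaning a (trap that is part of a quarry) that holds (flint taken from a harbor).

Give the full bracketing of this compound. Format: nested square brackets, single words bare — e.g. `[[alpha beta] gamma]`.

Whole compound: head "trap" (specifically "quarry trap"), modifier "harbor flint".
"harbor flint" → head "flint", modifier "harbor".
"quarry trap" → head "trap", modifier "quarry".
Assembled: [[harbor flint] [quarry trap]].

[[harbor flint] [quarry trap]]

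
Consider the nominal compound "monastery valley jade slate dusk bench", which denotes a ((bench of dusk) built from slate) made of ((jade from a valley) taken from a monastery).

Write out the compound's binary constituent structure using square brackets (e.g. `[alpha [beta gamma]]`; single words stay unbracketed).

[[monastery [valley jade]] [slate [dusk bench]]]

Whole compound: head "bench" (specifically "slate dusk bench"), modifier "monastery valley jade".
Inside "monastery valley jade": head "jade" (specifically "valley jade"), modifier "monastery".
Inside "valley jade": head "jade", modifier "valley".
Inside "slate dusk bench": head "bench" (specifically "dusk bench"), modifier "slate".
Inside "dusk bench": head "bench", modifier "dusk".
Assembled: [[monastery [valley jade]] [slate [dusk bench]]].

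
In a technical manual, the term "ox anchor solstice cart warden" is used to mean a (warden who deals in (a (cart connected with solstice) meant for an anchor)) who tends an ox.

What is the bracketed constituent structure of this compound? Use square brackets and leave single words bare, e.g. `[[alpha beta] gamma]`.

[ox [[anchor [solstice cart]] warden]]

At the top level: head "warden" (specifically "anchor solstice cart warden"); modifier "ox".
Within "anchor solstice cart warden", the head is "warden" and the modifier is "anchor solstice cart".
Within "anchor solstice cart", the head is "cart" (specifically "solstice cart") and the modifier is "anchor".
Within "solstice cart", the head is "cart" and the modifier is "solstice".
Assembled: [ox [[anchor [solstice cart]] warden]].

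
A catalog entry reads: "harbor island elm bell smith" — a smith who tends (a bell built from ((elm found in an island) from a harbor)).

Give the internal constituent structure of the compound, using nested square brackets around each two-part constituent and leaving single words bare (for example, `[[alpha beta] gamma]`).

Whole compound: head "smith", modifier "harbor island elm bell".
Inside "harbor island elm bell": head "bell", modifier "harbor island elm".
Inside "harbor island elm": head "elm" (specifically "island elm"), modifier "harbor".
Inside "island elm": head "elm", modifier "island".
Putting it together: [[[harbor [island elm]] bell] smith].

[[[harbor [island elm]] bell] smith]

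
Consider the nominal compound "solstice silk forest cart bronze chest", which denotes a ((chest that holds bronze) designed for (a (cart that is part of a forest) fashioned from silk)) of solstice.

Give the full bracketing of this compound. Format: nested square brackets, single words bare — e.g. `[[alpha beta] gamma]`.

[solstice [[silk [forest cart]] [bronze chest]]]

The outermost head in the paraphrase is "chest" (specifically "silk forest cart bronze chest"), modified by "solstice".
Inside "silk forest cart bronze chest": head "chest" (specifically "bronze chest"), modifier "silk forest cart".
Inside "silk forest cart": head "cart" (specifically "forest cart"), modifier "silk".
Inside "forest cart": head "cart", modifier "forest".
Inside "bronze chest": head "chest", modifier "bronze".
Assembled: [solstice [[silk [forest cart]] [bronze chest]]].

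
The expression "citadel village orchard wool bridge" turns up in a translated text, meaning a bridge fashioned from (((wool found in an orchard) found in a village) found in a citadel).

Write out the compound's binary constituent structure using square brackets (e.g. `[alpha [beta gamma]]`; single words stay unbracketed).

[[citadel [village [orchard wool]]] bridge]

At the top level: head "bridge"; modifier "citadel village orchard wool".
"citadel village orchard wool" → head "wool" (specifically "village orchard wool"), modifier "citadel".
"village orchard wool" → head "wool" (specifically "orchard wool"), modifier "village".
"orchard wool" → head "wool", modifier "orchard".
Putting it together: [[citadel [village [orchard wool]]] bridge].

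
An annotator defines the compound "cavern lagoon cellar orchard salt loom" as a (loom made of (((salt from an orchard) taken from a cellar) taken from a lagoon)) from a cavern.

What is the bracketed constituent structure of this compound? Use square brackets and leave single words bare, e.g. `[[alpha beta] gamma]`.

Overall it is a kind of loom (specifically "lagoon cellar orchard salt loom"); the modifier is "cavern".
Inside "lagoon cellar orchard salt loom": head "loom", modifier "lagoon cellar orchard salt".
Inside "lagoon cellar orchard salt": head "salt" (specifically "cellar orchard salt"), modifier "lagoon".
Inside "cellar orchard salt": head "salt" (specifically "orchard salt"), modifier "cellar".
Inside "orchard salt": head "salt", modifier "orchard".
Assembled: [cavern [[lagoon [cellar [orchard salt]]] loom]].

[cavern [[lagoon [cellar [orchard salt]]] loom]]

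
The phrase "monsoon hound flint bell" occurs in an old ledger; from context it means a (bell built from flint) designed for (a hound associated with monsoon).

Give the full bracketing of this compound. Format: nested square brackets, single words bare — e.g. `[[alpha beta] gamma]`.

The outermost head in the paraphrase is "bell" (specifically "flint bell"), modified by "monsoon hound".
"monsoon hound" → head "hound", modifier "monsoon".
"flint bell" → head "bell", modifier "flint".
Assembled: [[monsoon hound] [flint bell]].

[[monsoon hound] [flint bell]]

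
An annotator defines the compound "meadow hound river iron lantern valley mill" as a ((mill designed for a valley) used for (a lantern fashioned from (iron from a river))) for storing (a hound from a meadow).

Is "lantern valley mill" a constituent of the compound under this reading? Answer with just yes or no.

The top-level split is [meadow hound] [river iron lantern valley mill]; the full structure is [[meadow hound] [[[river iron] lantern] [valley mill]]].
"lantern valley mill" straddles a constituent boundary, so it is not a single unit.

no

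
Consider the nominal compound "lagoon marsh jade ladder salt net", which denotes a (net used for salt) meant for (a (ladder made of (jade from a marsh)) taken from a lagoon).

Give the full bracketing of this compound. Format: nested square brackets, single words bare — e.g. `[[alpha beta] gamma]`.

[[lagoon [[marsh jade] ladder]] [salt net]]

At the top level: head "net" (specifically "salt net"); modifier "lagoon marsh jade ladder".
"lagoon marsh jade ladder" → head "ladder" (specifically "marsh jade ladder"), modifier "lagoon".
"marsh jade ladder" → head "ladder", modifier "marsh jade".
"marsh jade" → head "jade", modifier "marsh".
"salt net" → head "net", modifier "salt".
Putting it together: [[lagoon [[marsh jade] ladder]] [salt net]].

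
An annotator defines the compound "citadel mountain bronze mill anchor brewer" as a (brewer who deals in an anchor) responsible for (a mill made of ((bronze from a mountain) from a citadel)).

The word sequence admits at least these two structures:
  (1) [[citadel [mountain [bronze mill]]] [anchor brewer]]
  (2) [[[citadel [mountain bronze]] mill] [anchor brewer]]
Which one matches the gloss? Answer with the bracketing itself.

[[[citadel [mountain bronze]] mill] [anchor brewer]]

The paraphrase's head is the "brewer" part ("anchor brewer"); its modifier is "citadel mountain bronze mill".
That top-level split, carried through the inner groups, gives [[[citadel [mountain bronze]] mill] [anchor brewer]].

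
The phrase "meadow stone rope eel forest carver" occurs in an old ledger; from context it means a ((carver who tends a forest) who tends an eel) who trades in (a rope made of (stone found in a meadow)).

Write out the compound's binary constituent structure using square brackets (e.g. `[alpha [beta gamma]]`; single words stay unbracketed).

[[[meadow stone] rope] [eel [forest carver]]]

The outermost head in the paraphrase is "carver" (specifically "eel forest carver"), modified by "meadow stone rope".
"meadow stone rope" → head "rope", modifier "meadow stone".
"meadow stone" → head "stone", modifier "meadow".
"eel forest carver" → head "carver" (specifically "forest carver"), modifier "eel".
"forest carver" → head "carver", modifier "forest".
Putting it together: [[[meadow stone] rope] [eel [forest carver]]].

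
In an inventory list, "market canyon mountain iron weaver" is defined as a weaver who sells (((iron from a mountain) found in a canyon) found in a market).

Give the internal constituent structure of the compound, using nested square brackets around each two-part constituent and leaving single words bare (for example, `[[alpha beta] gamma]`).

[[market [canyon [mountain iron]]] weaver]

Whole compound: head "weaver", modifier "market canyon mountain iron".
"market canyon mountain iron" → head "iron" (specifically "canyon mountain iron"), modifier "market".
"canyon mountain iron" → head "iron" (specifically "mountain iron"), modifier "canyon".
"mountain iron" → head "iron", modifier "mountain".
Assembled: [[market [canyon [mountain iron]]] weaver].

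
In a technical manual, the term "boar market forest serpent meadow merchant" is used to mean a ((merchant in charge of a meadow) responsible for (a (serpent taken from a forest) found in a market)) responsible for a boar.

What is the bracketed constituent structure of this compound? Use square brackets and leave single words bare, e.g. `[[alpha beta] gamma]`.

[boar [[market [forest serpent]] [meadow merchant]]]

Overall it is a kind of merchant (specifically "market forest serpent meadow merchant"); the modifier is "boar".
"market forest serpent meadow merchant" → head "merchant" (specifically "meadow merchant"), modifier "market forest serpent".
"market forest serpent" → head "serpent" (specifically "forest serpent"), modifier "market".
"forest serpent" → head "serpent", modifier "forest".
"meadow merchant" → head "merchant", modifier "meadow".
Assembled: [boar [[market [forest serpent]] [meadow merchant]]].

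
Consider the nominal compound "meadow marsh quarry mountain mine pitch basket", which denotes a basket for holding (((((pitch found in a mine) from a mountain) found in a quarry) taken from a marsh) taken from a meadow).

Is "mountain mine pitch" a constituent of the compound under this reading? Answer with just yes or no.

The paraphrase groups the words so that "mountain mine pitch" is one unit: it corresponds to a single parenthesized sub-phrase.
The full structure is [[meadow [marsh [quarry [mountain [mine pitch]]]]] basket], in which [mountain mine pitch] is a constituent.

yes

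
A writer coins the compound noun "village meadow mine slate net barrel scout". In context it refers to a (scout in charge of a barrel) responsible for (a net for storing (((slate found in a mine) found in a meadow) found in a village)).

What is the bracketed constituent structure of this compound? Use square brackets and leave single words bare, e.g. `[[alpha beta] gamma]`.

The outermost head in the paraphrase is "scout" (specifically "barrel scout"), modified by "village meadow mine slate net".
Within "village meadow mine slate net", the head is "net" and the modifier is "village meadow mine slate".
Within "village meadow mine slate", the head is "slate" (specifically "meadow mine slate") and the modifier is "village".
Within "meadow mine slate", the head is "slate" (specifically "mine slate") and the modifier is "meadow".
Within "mine slate", the head is "slate" and the modifier is "mine".
Within "barrel scout", the head is "scout" and the modifier is "barrel".
So the structure is [[[village [meadow [mine slate]]] net] [barrel scout]].

[[[village [meadow [mine slate]]] net] [barrel scout]]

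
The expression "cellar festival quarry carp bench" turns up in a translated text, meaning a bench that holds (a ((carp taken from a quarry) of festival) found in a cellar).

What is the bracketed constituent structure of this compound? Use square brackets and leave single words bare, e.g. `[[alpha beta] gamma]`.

Overall it is a kind of bench; the modifier is "cellar festival quarry carp".
Within "cellar festival quarry carp", the head is "carp" (specifically "festival quarry carp") and the modifier is "cellar".
Within "festival quarry carp", the head is "carp" (specifically "quarry carp") and the modifier is "festival".
Within "quarry carp", the head is "carp" and the modifier is "quarry".
So the structure is [[cellar [festival [quarry carp]]] bench].

[[cellar [festival [quarry carp]]] bench]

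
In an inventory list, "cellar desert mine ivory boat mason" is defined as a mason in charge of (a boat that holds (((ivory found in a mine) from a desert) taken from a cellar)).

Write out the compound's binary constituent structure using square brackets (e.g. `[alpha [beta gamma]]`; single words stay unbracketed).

[[[cellar [desert [mine ivory]]] boat] mason]

Whole compound: head "mason", modifier "cellar desert mine ivory boat".
"cellar desert mine ivory boat" → head "boat", modifier "cellar desert mine ivory".
"cellar desert mine ivory" → head "ivory" (specifically "desert mine ivory"), modifier "cellar".
"desert mine ivory" → head "ivory" (specifically "mine ivory"), modifier "desert".
"mine ivory" → head "ivory", modifier "mine".
Assembled: [[[cellar [desert [mine ivory]]] boat] mason].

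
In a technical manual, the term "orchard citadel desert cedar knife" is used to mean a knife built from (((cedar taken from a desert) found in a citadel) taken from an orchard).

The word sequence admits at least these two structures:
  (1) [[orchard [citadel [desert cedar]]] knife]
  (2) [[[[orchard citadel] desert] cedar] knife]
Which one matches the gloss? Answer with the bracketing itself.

[[orchard [citadel [desert cedar]]] knife]

The paraphrase's head is the "knife" part ("knife"); its modifier is "orchard citadel desert cedar".
That top-level split, carried through the inner groups, gives [[orchard [citadel [desert cedar]]] knife].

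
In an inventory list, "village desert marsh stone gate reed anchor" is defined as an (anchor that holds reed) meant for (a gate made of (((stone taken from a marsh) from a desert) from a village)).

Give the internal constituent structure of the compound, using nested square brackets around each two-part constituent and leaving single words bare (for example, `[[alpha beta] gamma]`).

At the top level: head "anchor" (specifically "reed anchor"); modifier "village desert marsh stone gate".
Inside "village desert marsh stone gate": head "gate", modifier "village desert marsh stone".
Inside "village desert marsh stone": head "stone" (specifically "desert marsh stone"), modifier "village".
Inside "desert marsh stone": head "stone" (specifically "marsh stone"), modifier "desert".
Inside "marsh stone": head "stone", modifier "marsh".
Inside "reed anchor": head "anchor", modifier "reed".
Assembled: [[[village [desert [marsh stone]]] gate] [reed anchor]].

[[[village [desert [marsh stone]]] gate] [reed anchor]]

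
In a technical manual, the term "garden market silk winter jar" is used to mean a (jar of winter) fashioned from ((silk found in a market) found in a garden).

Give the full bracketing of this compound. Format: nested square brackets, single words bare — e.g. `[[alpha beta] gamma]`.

The outermost head in the paraphrase is "jar" (specifically "winter jar"), modified by "garden market silk".
"garden market silk" → head "silk" (specifically "market silk"), modifier "garden".
"market silk" → head "silk", modifier "market".
"winter jar" → head "jar", modifier "winter".
Assembled: [[garden [market silk]] [winter jar]].

[[garden [market silk]] [winter jar]]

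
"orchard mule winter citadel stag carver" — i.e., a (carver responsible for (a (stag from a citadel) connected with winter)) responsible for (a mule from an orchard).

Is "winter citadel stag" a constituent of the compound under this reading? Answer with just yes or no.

The paraphrase groups the words so that "winter citadel stag" is one unit: it corresponds to a single parenthesized sub-phrase.
The full structure is [[orchard mule] [[winter [citadel stag]] carver]], in which [winter citadel stag] is a constituent.

yes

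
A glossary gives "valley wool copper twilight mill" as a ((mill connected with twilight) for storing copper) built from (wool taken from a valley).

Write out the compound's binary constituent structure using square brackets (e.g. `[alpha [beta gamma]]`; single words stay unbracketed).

The outermost head in the paraphrase is "mill" (specifically "copper twilight mill"), modified by "valley wool".
"valley wool" → head "wool", modifier "valley".
"copper twilight mill" → head "mill" (specifically "twilight mill"), modifier "copper".
"twilight mill" → head "mill", modifier "twilight".
So the structure is [[valley wool] [copper [twilight mill]]].

[[valley wool] [copper [twilight mill]]]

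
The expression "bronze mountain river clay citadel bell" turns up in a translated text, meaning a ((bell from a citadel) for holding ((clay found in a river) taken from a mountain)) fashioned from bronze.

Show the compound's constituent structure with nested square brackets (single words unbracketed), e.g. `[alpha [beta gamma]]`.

[bronze [[mountain [river clay]] [citadel bell]]]

Whole compound: head "bell" (specifically "mountain river clay citadel bell"), modifier "bronze".
Within "mountain river clay citadel bell", the head is "bell" (specifically "citadel bell") and the modifier is "mountain river clay".
Within "mountain river clay", the head is "clay" (specifically "river clay") and the modifier is "mountain".
Within "river clay", the head is "clay" and the modifier is "river".
Within "citadel bell", the head is "bell" and the modifier is "citadel".
Putting it together: [bronze [[mountain [river clay]] [citadel bell]]].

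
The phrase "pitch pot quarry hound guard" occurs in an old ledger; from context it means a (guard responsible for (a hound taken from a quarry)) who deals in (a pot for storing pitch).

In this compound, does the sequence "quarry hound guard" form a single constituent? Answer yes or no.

yes

The paraphrase groups the words so that "quarry hound guard" is one unit: it corresponds to a single parenthesized sub-phrase.
The full structure is [[pitch pot] [[quarry hound] guard]], in which [quarry hound guard] is a constituent.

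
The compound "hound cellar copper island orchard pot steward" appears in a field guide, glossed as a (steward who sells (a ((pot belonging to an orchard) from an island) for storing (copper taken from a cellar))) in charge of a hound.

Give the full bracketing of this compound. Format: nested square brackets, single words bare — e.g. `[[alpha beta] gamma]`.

[hound [[[cellar copper] [island [orchard pot]]] steward]]

Overall it is a kind of steward (specifically "cellar copper island orchard pot steward"); the modifier is "hound".
Inside "cellar copper island orchard pot steward": head "steward", modifier "cellar copper island orchard pot".
Inside "cellar copper island orchard pot": head "pot" (specifically "island orchard pot"), modifier "cellar copper".
Inside "cellar copper": head "copper", modifier "cellar".
Inside "island orchard pot": head "pot" (specifically "orchard pot"), modifier "island".
Inside "orchard pot": head "pot", modifier "orchard".
Assembled: [hound [[[cellar copper] [island [orchard pot]]] steward]].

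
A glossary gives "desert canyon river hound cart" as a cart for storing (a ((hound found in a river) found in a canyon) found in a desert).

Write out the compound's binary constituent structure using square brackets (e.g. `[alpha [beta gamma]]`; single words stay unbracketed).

[[desert [canyon [river hound]]] cart]

Whole compound: head "cart", modifier "desert canyon river hound".
Within "desert canyon river hound", the head is "hound" (specifically "canyon river hound") and the modifier is "desert".
Within "canyon river hound", the head is "hound" (specifically "river hound") and the modifier is "canyon".
Within "river hound", the head is "hound" and the modifier is "river".
So the structure is [[desert [canyon [river hound]]] cart].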